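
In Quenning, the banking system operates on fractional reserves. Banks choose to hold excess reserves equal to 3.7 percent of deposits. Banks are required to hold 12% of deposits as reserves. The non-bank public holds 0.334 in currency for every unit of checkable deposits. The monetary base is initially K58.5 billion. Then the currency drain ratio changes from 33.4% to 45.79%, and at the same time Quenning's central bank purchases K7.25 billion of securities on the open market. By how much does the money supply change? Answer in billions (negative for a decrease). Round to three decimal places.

Before: m₁ = (1 + 0.334) / (0.12 + 0.037 + 0.334) ≈ 2.716904, MB₁ = 58.5, so M₁ = 2.716904 × 58.5 ≈ 158.9389 billion.
After: m₂ = (1 + 0.4579) / (0.12 + 0.037 + 0.4579) ≈ 2.370955, MB₂ = 58.5 + 7.25 = 65.75, so M₂ = 2.370955 × 65.75 ≈ 155.8903 billion.
ΔM = M₂ − M₁ = 155.8903 − 158.9389 = -3.0486 billion.

-3.049 billion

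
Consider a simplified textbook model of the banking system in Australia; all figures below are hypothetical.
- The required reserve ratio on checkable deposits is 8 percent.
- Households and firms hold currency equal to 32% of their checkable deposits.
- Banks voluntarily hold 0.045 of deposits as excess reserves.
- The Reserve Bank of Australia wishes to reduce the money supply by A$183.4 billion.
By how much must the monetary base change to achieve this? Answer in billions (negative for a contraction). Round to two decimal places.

-61.83 billion

The money multiplier is m = (1 + c) / (rr + e + c) = (1 + 0.32) / (0.08 + 0.045 + 0.32) ≈ 2.966292.
ΔMB = ΔM / m = (−183.4) / 2.966292 ≈ -61.828 billion.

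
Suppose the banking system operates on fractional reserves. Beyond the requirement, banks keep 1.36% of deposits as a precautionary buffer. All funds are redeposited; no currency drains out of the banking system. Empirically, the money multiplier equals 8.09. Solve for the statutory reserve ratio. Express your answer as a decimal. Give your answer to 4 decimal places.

Using m = 8.09. Since m = (1 + c)/(c + rr + e), the denominator satisfies c + rr + e = (1 + c)/m = (1 + 0) / 8.09 ≈ 0.123609.
With c = 0 and e = 0.0136, the statutory reserve ratio is 0.123609 − 0 − 0.0136 = 0.110009.

0.1100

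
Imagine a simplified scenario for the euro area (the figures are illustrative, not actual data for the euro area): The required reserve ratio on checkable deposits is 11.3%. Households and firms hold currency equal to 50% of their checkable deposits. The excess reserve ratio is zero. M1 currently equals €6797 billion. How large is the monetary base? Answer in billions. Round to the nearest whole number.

€2778 billion

The money multiplier is m = (1 + c) / (rr + c) = (1 + 0.5) / (0.113 + 0.5) ≈ 2.44698.
MB = M / m = 6797 / 2.44698 ≈ 2777.7097 billion.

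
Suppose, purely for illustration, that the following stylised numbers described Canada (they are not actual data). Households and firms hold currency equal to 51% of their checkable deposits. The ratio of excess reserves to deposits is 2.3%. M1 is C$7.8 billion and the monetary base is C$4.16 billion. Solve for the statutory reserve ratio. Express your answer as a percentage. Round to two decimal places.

Using m = M/MB = 7.8/4.16 = 1.875000. Since m = (1 + c)/(c + rr + e), the denominator satisfies c + rr + e = (1 + c)/m = (1 + 0.51) / 1.875000 ≈ 0.805333.
With c = 0.51 and e = 0.023, the statutory reserve ratio is 0.805333 − 0.51 − 0.023 = 0.272333.

27.23%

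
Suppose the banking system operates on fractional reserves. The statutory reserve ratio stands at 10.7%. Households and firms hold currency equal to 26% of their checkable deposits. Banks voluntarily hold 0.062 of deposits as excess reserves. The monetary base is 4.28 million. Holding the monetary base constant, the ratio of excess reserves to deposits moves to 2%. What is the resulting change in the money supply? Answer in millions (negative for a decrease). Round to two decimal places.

1.36 million

Initially m₁ = (1 + 0.26) / (0.107 + 0.062 + 0.26) ≈ 2.9371, so M₁ = 2.9371 × 4.28 ≈ 12.5708 million.
After the change m₂ = (1 + 0.26) / (0.107 + 0.02 + 0.26) ≈ 3.2558, so M₂ = 3.2558 × 4.28 ≈ 13.9348 million.
ΔM = M₂ − M₁ = 13.9348 − 12.5708 = 1.364 million.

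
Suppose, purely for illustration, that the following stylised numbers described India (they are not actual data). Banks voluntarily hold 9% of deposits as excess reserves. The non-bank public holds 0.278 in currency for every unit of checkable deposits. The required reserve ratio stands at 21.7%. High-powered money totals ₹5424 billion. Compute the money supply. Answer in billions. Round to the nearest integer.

The money multiplier is m = (1 + c) / (rr + e + c) = (1 + 0.278) / (0.217 + 0.09 + 0.278) ≈ 2.18462.
So M = m × MB = 2.18462 × 5424 ≈ 11849.3789 billion.

₹11849 billion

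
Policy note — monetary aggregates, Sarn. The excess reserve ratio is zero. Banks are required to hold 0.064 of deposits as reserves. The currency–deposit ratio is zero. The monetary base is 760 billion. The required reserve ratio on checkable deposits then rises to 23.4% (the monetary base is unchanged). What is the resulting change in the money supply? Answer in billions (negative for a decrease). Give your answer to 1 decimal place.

Initially m₁ = 1 / (0.064) = 15.62500, so M₁ = 15.62500 × 760 = 11875 billion.
After the change m₂ = 1 / (0.234) ≈ 4.27350, so M₂ = 4.27350 × 760 = 3247.86 billion.
ΔM = M₂ − M₁ = 3247.86 − 11875 = -8627.14 billion.

-8627.1 billion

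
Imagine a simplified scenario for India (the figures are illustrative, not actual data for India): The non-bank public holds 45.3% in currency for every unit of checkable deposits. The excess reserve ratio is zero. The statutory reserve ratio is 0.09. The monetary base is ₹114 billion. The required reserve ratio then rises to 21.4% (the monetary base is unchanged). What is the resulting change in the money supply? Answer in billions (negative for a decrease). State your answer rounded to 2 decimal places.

-56.71 billion

Initially m₁ = (1 + 0.453) / (0.09 + 0.453) ≈ 2.675875, so M₁ = 2.675875 × 114 ≈ 305.0498 billion.
After the change m₂ = (1 + 0.453) / (0.214 + 0.453) ≈ 2.178411, so M₂ = 2.178411 × 114 ≈ 248.3389 billion.
ΔM = M₂ − M₁ = 248.3389 − 305.0498 = -56.7109 billion.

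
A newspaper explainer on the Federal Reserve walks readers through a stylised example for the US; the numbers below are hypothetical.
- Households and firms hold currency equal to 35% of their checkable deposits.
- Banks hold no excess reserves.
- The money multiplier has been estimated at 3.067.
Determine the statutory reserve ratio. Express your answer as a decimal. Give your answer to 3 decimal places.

Using m = 3.067. Since m = (1 + c)/(c + rr + e), the denominator satisfies c + rr + e = (1 + c)/m = (1 + 0.35) / 3.067 ≈ 0.440170.
With c = 0.35 and e = 0, the statutory reserve ratio is 0.440170 − 0.35 − 0 = 0.09017.

0.090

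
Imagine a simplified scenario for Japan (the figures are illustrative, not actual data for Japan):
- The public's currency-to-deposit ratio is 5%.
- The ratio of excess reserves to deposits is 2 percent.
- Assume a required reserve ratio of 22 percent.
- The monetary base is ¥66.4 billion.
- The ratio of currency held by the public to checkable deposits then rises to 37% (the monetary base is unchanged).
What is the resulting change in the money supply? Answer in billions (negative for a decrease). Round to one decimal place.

-91.3 billion

Initially m₁ = (1 + 0.05) / (0.22 + 0.02 + 0.05) ≈ 3.6207, so M₁ = 3.6207 × 66.4 ≈ 240.4145 billion.
After the change m₂ = (1 + 0.37) / (0.22 + 0.02 + 0.37) ≈ 2.2459, so M₂ = 2.2459 × 66.4 ≈ 149.1278 billion.
ΔM = M₂ − M₁ = 149.1278 − 240.4145 = -91.2867 billion.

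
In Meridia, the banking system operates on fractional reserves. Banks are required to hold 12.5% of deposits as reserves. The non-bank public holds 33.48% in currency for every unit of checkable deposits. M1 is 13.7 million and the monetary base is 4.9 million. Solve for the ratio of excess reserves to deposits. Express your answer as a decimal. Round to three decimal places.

0.018

Using m = M/MB = 13.7/4.9 ≈ 2.795918. Since m = (1 + c)/(c + rr + e), the denominator satisfies c + rr + e = (1 + c)/m = (1 + 0.3348) / 2.795918 ≈ 0.477410.
With c = 0.3348 and rr = 0.125, the ratio of excess reserves to deposits is 0.477410 − 0.3348 − 0.125 = 0.01761.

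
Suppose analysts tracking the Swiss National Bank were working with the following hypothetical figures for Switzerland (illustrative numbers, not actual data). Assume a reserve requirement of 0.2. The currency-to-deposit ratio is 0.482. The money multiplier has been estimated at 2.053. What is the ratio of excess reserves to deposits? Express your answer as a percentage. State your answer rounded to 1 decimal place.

Using m = 2.053. Since m = (1 + c)/(c + rr + e), the denominator satisfies c + rr + e = (1 + c)/m = (1 + 0.482) / 2.053 ≈ 0.721870.
With c = 0.482 and rr = 0.2, the ratio of excess reserves to deposits is 0.721870 − 0.482 − 0.2 = 0.03987.

4.0%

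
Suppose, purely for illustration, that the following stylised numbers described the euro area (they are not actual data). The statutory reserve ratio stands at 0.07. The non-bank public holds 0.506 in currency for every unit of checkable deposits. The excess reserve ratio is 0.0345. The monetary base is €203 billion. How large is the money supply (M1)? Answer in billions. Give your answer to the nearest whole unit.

€501 billion

The money multiplier is m = (1 + c) / (rr + e + c) = (1 + 0.506) / (0.07 + 0.0345 + 0.506) ≈ 2.4668.
So M = m × MB = 2.4668 × 203 = 500.7604 billion.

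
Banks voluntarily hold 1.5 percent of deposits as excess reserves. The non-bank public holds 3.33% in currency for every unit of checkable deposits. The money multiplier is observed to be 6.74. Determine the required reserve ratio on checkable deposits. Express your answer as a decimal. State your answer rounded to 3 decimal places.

0.105

Using m = 6.74. Since m = (1 + c)/(c + rr + e), the denominator satisfies c + rr + e = (1 + c)/m = (1 + 0.0333) / 6.74 ≈ 0.153309.
With c = 0.0333 and e = 0.015, the required reserve ratio on checkable deposits is 0.153309 − 0.0333 − 0.015 = 0.105009.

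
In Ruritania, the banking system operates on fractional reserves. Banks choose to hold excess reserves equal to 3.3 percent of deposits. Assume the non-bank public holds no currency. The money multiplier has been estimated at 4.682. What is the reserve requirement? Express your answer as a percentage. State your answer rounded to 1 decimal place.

18.1%

Using m = 4.682. Since m = (1 + c)/(c + rr + e), the denominator satisfies c + rr + e = (1 + c)/m = (1 + 0) / 4.682 ≈ 0.213584.
With c = 0 and e = 0.033, the reserve requirement is 0.213584 − 0 − 0.033 = 0.180584.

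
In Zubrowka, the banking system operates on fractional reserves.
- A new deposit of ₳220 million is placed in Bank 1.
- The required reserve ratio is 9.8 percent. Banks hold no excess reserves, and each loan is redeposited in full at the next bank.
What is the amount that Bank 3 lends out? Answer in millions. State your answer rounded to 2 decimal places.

Each bank lends a fraction (1 − rr) = 0.9020 of the deposit it receives, so Bank 3 receives 220·0.9020^2 and lends 220·0.9020^3 ≈ 161.4516 million.

₳161.45 million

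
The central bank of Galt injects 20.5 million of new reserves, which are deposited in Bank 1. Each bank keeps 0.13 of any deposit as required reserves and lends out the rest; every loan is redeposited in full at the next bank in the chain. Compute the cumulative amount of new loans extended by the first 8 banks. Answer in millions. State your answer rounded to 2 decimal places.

Bank i lends (1 − rr)^i of the original deposit: Bank 1 lends 20.5·0.8700 = 17.8350, Bank 2 lends 20.5·0.8700² ≈ 15.5165, and so on.
Summing a geometric series: total = 20.5·[0.8700·(1 − 0.8700^8) / (1 − 0.8700)] ≈ 92.1642 million.

92.16 million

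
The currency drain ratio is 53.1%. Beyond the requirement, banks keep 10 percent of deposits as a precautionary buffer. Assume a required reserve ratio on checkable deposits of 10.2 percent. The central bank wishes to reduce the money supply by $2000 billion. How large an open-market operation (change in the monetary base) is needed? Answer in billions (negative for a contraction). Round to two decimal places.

The money multiplier is m = (1 + c) / (rr + e + c) = (1 + 0.531) / (0.102 + 0.1 + 0.531) ≈ 2.0886767.
ΔMB = ΔM / m = (−2000) / 2.0886767 ≈ -957.5441 billion.

-957.54 billion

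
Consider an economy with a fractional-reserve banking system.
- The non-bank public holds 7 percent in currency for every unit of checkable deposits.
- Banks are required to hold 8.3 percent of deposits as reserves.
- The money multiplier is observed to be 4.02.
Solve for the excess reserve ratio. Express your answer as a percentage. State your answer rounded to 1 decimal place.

11.3%

Using m = 4.02. Since m = (1 + c)/(c + rr + e), the denominator satisfies c + rr + e = (1 + c)/m = (1 + 0.07) / 4.02 ≈ 0.266169.
With c = 0.07 and rr = 0.083, the excess reserve ratio is 0.266169 − 0.07 − 0.083 = 0.113169.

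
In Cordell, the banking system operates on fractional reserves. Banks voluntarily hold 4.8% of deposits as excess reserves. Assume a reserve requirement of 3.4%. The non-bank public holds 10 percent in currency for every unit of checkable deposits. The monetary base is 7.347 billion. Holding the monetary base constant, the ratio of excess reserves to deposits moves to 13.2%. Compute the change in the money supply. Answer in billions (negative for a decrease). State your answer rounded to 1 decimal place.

Initially m₁ = (1 + 0.1) / (0.034 + 0.048 + 0.1) ≈ 6.0440, so M₁ = 6.0440 × 7.347 ≈ 44.4053 billion.
After the change m₂ = (1 + 0.1) / (0.034 + 0.132 + 0.1) ≈ 4.1353, so M₂ = 4.1353 × 7.347 ≈ 30.382 billion.
ΔM = M₂ − M₁ = 30.382 − 44.4053 = -14.0233 billion.

-14.0 billion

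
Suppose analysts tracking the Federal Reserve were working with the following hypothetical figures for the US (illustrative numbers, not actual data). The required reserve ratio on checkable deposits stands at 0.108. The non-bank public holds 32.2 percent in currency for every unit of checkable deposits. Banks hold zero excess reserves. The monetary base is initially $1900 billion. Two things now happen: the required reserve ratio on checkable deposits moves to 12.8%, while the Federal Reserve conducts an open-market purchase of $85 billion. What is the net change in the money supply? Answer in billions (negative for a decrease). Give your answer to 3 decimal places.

-9.906 billion

Before: m₁ = (1 + 0.322) / (0.108 + 0.322) ≈ 3.0744186, MB₁ = 1900, so M₁ = 3.0744186 × 1900 ≈ 5841.3953 billion.
After: m₂ = (1 + 0.322) / (0.128 + 0.322) ≈ 2.9377778, MB₂ = 1900 + 85 = 1985, so M₂ = 2.9377778 × 1985 ≈ 5831.4889 billion.
ΔM = M₂ − M₁ = 5831.4889 − 5841.3953 = -9.9064 billion.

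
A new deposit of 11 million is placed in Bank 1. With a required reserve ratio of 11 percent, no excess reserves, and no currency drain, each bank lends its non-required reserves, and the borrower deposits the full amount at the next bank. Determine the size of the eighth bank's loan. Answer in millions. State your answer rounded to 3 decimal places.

Each bank lends a fraction (1 − rr) = 0.8900 of the deposit it receives, so Bank 8 receives 11·0.8900^7 and lends 11·0.8900^8 ≈ 4.3302 million.

4.330 million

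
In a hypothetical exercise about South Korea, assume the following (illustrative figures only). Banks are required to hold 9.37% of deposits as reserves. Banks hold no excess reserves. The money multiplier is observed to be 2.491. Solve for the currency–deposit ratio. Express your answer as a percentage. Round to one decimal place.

Using m = 2.491. From m = (1 + c)/(c + rr + e), rearranging gives 1 + c = m·(c + rr + e), so c·(1 − m) = m·(rr + e) − 1.
Hence c = [m·(rr + e) − 1]/(1 − m) = [2.491 × (0.0937 + 0) − 1] / (1 − 2.491) ≈ 0.514147.

51.4%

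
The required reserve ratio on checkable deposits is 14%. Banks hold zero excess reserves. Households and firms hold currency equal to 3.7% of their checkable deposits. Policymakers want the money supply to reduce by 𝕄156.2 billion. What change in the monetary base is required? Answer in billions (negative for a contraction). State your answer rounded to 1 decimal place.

-26.7 billion

The money multiplier is m = (1 + c) / (rr + c) = (1 + 0.037) / (0.14 + 0.037) ≈ 5.85876.
ΔMB = ΔM / m = (−156.2) / 5.85876 ≈ -26.6609 billion.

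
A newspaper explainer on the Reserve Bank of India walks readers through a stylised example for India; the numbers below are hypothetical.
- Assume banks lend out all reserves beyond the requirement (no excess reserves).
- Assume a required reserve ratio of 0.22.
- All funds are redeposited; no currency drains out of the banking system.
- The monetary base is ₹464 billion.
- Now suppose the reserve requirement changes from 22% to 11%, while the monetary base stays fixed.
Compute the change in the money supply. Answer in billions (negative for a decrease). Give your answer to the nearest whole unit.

Initially m₁ = 1 / (0.22) ≈ 4.5455, so M₁ = 4.5455 × 464 = 2109.112 billion.
After the change m₂ = 1 / (0.11) ≈ 9.0909, so M₂ = 9.0909 × 464 = 4218.1776 billion.
ΔM = M₂ − M₁ = 4218.1776 − 2109.112 = 2109.0656 billion.

₹2109 billion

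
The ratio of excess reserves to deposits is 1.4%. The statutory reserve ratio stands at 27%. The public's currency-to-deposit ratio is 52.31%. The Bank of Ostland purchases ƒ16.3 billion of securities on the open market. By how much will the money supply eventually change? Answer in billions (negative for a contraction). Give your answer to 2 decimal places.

ƒ30.76 billion

The money multiplier is m = (1 + c) / (rr + e + c) = (1 + 0.5231) / (0.27 + 0.014 + 0.5231) ≈ 1.88713.
The purchase adds 16.3 billion of base, so ΔM = m × ΔMB = 1.88713 × (+16.3) ≈ 30.7602 billion.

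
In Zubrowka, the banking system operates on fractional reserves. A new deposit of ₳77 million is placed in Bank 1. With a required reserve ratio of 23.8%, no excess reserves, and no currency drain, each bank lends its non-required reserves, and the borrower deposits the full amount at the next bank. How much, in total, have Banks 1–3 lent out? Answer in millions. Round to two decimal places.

Bank i lends (1 − rr)^i of the original deposit: Bank 1 lends 77·0.7620 = 58.6740, Bank 2 lends 77·0.7620² ≈ 44.7096, and so on.
Summing a geometric series: total = 77·[0.7620·(1 − 0.7620^3) / (1 − 0.7620)] ≈ 137.4523 million.

₳137.45 million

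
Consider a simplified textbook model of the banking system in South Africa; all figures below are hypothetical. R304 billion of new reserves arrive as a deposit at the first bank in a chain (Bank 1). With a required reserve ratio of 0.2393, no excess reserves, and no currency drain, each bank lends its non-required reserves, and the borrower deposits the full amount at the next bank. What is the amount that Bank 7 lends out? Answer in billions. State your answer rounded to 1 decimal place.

Each bank lends a fraction (1 − rr) = 0.7607 of the deposit it receives, so Bank 7 receives 304·0.7607^6 and lends 304·0.7607^7 ≈ 44.8092 billion.

R44.8 billion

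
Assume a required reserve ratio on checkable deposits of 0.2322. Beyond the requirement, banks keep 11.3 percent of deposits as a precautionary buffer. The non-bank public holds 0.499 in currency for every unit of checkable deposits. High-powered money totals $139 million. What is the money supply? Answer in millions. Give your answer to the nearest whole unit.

$247 million

The money multiplier is m = (1 + c) / (rr + e + c) = (1 + 0.499) / (0.2322 + 0.113 + 0.499) ≈ 1.7756.
So M = m × MB = 1.7756 × 139 = 246.8084 million.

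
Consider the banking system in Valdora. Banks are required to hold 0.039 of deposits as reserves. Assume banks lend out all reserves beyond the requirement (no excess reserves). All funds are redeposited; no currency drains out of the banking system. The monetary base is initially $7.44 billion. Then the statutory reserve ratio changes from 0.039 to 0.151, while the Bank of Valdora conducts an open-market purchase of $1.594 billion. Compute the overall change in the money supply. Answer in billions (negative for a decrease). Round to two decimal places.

Before: m₁ = 1 / (0.039) ≈ 25.6410, MB₁ = 7.44, so M₁ = 25.6410 × 7.44 ≈ 190.769 billion.
After: m₂ = 1 / (0.151) ≈ 6.6225, MB₂ = 7.44 + 1.594 = 9.034, so M₂ = 6.6225 × 9.034 ≈ 59.8277 billion.
ΔM = M₂ − M₁ = 59.8277 − 190.769 = -130.9413 billion.

-130.94 billion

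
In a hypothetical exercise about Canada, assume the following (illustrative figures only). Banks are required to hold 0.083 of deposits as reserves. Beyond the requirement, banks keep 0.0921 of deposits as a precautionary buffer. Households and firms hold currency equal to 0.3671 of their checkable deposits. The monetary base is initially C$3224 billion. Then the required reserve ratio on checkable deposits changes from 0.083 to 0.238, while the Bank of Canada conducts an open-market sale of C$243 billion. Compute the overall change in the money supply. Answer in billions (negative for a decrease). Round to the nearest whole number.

Before: m₁ = (1 + 0.3671) / (0.083 + 0.0921 + 0.3671) ≈ 2.52139, MB₁ = 3224, so M₁ = 2.52139 × 3224 ≈ 8128.9614 billion.
After: m₂ = (1 + 0.3671) / (0.238 + 0.0921 + 0.3671) ≈ 1.96084, MB₂ = 3224 − 243 = 2981, so M₂ = 1.96084 × 2981 ≈ 5845.264 billion.
ΔM = M₂ − M₁ = 5845.264 − 8128.9614 = -2283.6974 billion.

-2284 billion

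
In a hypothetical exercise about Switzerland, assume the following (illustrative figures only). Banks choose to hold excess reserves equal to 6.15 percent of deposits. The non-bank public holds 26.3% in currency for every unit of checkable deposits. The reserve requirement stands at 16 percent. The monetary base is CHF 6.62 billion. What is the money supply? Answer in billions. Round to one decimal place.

The money multiplier is m = (1 + c) / (rr + e + c) = (1 + 0.263) / (0.16 + 0.0615 + 0.263) ≈ 2.6068.
So M = m × MB = 2.6068 × 6.62 ≈ 17.257 billion.

CHF 17.3 billion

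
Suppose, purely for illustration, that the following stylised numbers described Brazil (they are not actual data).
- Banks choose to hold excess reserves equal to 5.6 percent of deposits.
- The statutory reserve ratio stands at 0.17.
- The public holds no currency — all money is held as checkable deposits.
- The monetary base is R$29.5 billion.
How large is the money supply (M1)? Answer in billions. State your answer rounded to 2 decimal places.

R$130.53 billion

The money multiplier is m = 1 / (rr + e) = 1 / (0.17 + 0.056) ≈ 4.42478.
So M = m × MB = 4.42478 × 29.5 ≈ 130.531 billion.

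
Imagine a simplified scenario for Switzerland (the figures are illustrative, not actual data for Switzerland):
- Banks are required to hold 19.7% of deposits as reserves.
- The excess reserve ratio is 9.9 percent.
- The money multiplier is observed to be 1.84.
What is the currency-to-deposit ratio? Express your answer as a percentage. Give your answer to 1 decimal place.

54.2%

Using m = 1.84. From m = (1 + c)/(c + rr + e), rearranging gives 1 + c = m·(c + rr + e), so c·(1 − m) = m·(rr + e) − 1.
Hence c = [m·(rr + e) − 1]/(1 − m) = [1.84 × (0.197 + 0.099) − 1] / (1 − 1.84) ≈ 0.542095.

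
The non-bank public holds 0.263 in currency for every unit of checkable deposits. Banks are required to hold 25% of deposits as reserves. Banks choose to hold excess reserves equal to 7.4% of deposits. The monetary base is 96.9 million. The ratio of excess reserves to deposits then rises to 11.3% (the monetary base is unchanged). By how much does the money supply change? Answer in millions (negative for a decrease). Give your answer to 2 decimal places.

-12.99 million

Initially m₁ = (1 + 0.263) / (0.25 + 0.074 + 0.263) ≈ 2.15162, so M₁ = 2.15162 × 96.9 ≈ 208.492 million.
After the change m₂ = (1 + 0.263) / (0.25 + 0.113 + 0.263) ≈ 2.01757, so M₂ = 2.01757 × 96.9 ≈ 195.5025 million.
ΔM = M₂ − M₁ = 195.5025 − 208.492 = -12.9895 million.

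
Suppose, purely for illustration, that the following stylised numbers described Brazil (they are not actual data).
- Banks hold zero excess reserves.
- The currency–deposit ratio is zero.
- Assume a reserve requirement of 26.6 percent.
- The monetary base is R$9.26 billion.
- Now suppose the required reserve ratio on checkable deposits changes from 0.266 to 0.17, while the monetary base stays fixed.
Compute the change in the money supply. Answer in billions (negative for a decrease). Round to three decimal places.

R$19.659 billion

Initially m₁ = 1 / (0.266) ≈ 3.75940, so M₁ = 3.75940 × 9.26 ≈ 34.812 billion.
After the change m₂ = 1 / (0.17) ≈ 5.88235, so M₂ = 5.88235 × 9.26 ≈ 54.4706 billion.
ΔM = M₂ − M₁ = 54.4706 − 34.812 = 19.6586 billion.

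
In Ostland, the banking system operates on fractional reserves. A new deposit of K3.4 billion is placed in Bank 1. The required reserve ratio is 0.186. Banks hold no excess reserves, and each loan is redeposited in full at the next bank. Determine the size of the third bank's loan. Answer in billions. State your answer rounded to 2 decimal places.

K1.83 billion

Each bank lends a fraction (1 − rr) = 0.8140 of the deposit it receives, so Bank 3 receives 3.4·0.8140^2 and lends 3.4·0.8140^3 ≈ 1.8338 billion.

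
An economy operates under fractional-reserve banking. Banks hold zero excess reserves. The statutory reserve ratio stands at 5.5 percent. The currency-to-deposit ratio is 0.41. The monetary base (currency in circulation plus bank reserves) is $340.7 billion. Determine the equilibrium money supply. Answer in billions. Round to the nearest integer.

The money multiplier is m = (1 + c) / (rr + c) = (1 + 0.41) / (0.055 + 0.41) ≈ 3.0323.
So M = m × MB = 3.0323 × 340.7 ≈ 1033.1046 billion.

$1033 billion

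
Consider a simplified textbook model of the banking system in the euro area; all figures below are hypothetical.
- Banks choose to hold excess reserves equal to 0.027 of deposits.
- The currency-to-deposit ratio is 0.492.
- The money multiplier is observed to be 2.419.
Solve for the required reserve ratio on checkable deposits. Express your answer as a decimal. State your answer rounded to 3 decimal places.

0.098

Using m = 2.419. Since m = (1 + c)/(c + rr + e), the denominator satisfies c + rr + e = (1 + c)/m = (1 + 0.492) / 2.419 ≈ 0.616784.
With c = 0.492 and e = 0.027, the required reserve ratio on checkable deposits is 0.616784 − 0.492 − 0.027 = 0.097784.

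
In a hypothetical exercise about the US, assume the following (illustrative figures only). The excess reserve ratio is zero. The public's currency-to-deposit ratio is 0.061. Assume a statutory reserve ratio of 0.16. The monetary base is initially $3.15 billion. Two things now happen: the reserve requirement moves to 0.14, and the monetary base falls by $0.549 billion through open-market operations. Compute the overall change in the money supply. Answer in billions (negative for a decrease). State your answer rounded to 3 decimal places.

Before: m₁ = (1 + 0.061) / (0.16 + 0.061) ≈ 4.80090, MB₁ = 3.15, so M₁ = 4.80090 × 3.15 ≈ 15.1228 billion.
After: m₂ = (1 + 0.061) / (0.14 + 0.061) ≈ 5.27861, MB₂ = 3.15 − 0.549 = 2.601, so M₂ = 5.27861 × 2.601 ≈ 13.7297 billion.
ΔM = M₂ − M₁ = 13.7297 − 15.1228 = -1.3931 billion.

-1.393 billion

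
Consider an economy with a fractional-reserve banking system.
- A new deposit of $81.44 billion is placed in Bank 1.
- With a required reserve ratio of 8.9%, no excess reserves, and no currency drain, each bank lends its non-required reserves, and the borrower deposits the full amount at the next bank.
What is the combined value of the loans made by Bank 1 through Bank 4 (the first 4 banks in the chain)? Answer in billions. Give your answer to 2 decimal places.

Bank i lends (1 − rr)^i of the original deposit: Bank 1 lends 81.44·0.9110 ≈ 74.1918, Bank 2 lends 81.44·0.9110² ≈ 67.5888, and so on.
Summing a geometric series: total = 81.44·[0.9110·(1 − 0.9110^4) / (1 − 0.9110)] ≈ 259.4473 billion.

$259.45 billion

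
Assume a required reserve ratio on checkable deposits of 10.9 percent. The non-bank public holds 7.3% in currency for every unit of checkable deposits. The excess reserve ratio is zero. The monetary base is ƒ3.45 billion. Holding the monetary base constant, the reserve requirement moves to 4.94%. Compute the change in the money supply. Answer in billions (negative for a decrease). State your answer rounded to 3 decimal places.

Initially m₁ = (1 + 0.073) / (0.109 + 0.073) ≈ 5.89560, so M₁ = 5.89560 × 3.45 ≈ 20.3398 billion.
After the change m₂ = (1 + 0.073) / (0.0494 + 0.073) ≈ 8.76634, so M₂ = 8.76634 × 3.45 ≈ 30.2439 billion.
ΔM = M₂ − M₁ = 30.2439 − 20.3398 = 9.9041 billion.

ƒ9.904 billion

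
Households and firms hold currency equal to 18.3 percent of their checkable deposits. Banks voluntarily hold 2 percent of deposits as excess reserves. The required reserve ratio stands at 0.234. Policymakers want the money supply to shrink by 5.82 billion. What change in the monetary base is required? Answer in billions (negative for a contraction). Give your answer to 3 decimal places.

The money multiplier is m = (1 + c) / (rr + e + c) = (1 + 0.183) / (0.234 + 0.02 + 0.183) ≈ 2.70709.
ΔMB = ΔM / m = (−5.82) / 2.70709 ≈ -2.1499 billion.

-2.150 billion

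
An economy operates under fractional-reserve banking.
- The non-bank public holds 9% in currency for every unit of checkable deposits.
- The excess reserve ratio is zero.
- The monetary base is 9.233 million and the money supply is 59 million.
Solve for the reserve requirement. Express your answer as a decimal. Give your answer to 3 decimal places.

0.081

Using m = M/MB = 59/9.233 ≈ 6.390122. Since m = (1 + c)/(c + rr + e), the denominator satisfies c + rr + e = (1 + c)/m = (1 + 0.09) / 6.390122 ≈ 0.170576.
With c = 0.09 and e = 0, the reserve requirement is 0.170576 − 0.09 − 0 = 0.080576.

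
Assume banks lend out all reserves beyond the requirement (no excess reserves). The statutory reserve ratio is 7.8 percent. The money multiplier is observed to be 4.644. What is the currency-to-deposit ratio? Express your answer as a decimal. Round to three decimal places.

0.175

Using m = 4.644. From m = (1 + c)/(c + rr + e), rearranging gives 1 + c = m·(c + rr + e), so c·(1 − m) = m·(rr + e) − 1.
Hence c = [m·(rr + e) − 1]/(1 − m) = [4.644 × (0.078 + 0) − 1] / (1 − 4.644) ≈ 0.175019.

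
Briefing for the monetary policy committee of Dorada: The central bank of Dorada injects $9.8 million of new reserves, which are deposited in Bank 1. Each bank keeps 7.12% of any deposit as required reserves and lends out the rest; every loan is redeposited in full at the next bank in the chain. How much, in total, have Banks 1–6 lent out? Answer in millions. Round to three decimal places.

$45.767 million

Bank i lends (1 − rr)^i of the original deposit: Bank 1 lends 9.8·0.9288 ≈ 9.1022, Bank 2 lends 9.8·0.9288² ≈ 8.4542, and so on.
Summing a geometric series: total = 9.8·[0.9288·(1 − 0.9288^6) / (1 − 0.9288)] ≈ 45.7672 million.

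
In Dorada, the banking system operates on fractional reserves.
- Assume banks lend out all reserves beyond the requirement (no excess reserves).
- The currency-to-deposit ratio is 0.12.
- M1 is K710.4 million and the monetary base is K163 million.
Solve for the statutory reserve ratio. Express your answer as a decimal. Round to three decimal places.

Using m = M/MB = 710.4/163 ≈ 4.358282. Since m = (1 + c)/(c + rr + e), the denominator satisfies c + rr + e = (1 + c)/m = (1 + 0.12) / 4.358282 ≈ 0.256982.
With c = 0.12 and e = 0, the statutory reserve ratio is 0.256982 − 0.12 − 0 = 0.136982.

0.137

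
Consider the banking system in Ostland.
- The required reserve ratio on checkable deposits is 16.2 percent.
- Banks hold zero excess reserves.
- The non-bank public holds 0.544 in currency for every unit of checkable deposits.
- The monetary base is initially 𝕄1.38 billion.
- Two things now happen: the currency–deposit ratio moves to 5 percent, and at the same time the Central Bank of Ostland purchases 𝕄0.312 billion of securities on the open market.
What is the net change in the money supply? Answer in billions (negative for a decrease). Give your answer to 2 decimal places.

Before: m₁ = (1 + 0.544) / (0.162 + 0.544) ≈ 2.1870, MB₁ = 1.38, so M₁ = 2.1870 × 1.38 ≈ 3.0181 billion.
After: m₂ = (1 + 0.05) / (0.162 + 0.05) ≈ 4.9528, MB₂ = 1.38 + 0.312 = 1.692, so M₂ = 4.9528 × 1.692 ≈ 8.3801 billion.
ΔM = M₂ − M₁ = 8.3801 − 3.0181 = 5.362 billion.

𝕄5.36 billion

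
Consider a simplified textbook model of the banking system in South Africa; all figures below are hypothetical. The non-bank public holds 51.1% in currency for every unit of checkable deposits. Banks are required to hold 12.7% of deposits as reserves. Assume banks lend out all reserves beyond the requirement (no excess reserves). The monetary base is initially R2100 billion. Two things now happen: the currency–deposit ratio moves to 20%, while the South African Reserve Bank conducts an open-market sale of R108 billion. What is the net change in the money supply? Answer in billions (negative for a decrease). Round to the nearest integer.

Before: m₁ = (1 + 0.511) / (0.127 + 0.511) ≈ 2.36834, MB₁ = 2100, so M₁ = 2.36834 × 2100 = 4973.514 billion.
After: m₂ = (1 + 0.2) / (0.127 + 0.2) ≈ 3.66972, MB₂ = 2100 − 108 = 1992, so M₂ = 3.66972 × 1992 ≈ 7310.0822 billion.
ΔM = M₂ − M₁ = 7310.0822 − 4973.514 = 2336.5682 billion.

R2337 billion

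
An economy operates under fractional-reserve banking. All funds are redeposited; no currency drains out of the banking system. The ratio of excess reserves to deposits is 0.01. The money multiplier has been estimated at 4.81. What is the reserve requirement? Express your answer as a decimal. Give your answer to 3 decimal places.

Using m = 4.81. Since m = (1 + c)/(c + rr + e), the denominator satisfies c + rr + e = (1 + c)/m = (1 + 0) / 4.81 ≈ 0.207900.
With c = 0 and e = 0.01, the reserve requirement is 0.207900 − 0 − 0.01 = 0.1979.

0.198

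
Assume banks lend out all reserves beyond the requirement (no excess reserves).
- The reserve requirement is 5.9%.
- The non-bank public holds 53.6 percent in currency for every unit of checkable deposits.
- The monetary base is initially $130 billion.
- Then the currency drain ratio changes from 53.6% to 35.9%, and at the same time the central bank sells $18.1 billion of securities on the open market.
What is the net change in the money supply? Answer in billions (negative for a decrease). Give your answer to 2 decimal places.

Before: m₁ = (1 + 0.536) / (0.059 + 0.536) ≈ 2.581513, MB₁ = 130, so M₁ = 2.581513 × 130 ≈ 335.5967 billion.
After: m₂ = (1 + 0.359) / (0.059 + 0.359) ≈ 3.251196, MB₂ = 130 − 18.1 = 111.9, so M₂ = 3.251196 × 111.9 ≈ 363.8088 billion.
ΔM = M₂ − M₁ = 363.8088 − 335.5967 = 28.2121 billion.

$28.21 billion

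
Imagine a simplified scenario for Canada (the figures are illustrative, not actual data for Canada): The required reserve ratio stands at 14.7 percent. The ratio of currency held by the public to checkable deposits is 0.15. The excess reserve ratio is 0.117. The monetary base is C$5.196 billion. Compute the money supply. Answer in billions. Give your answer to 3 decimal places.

C$14.433 billion

The money multiplier is m = (1 + c) / (rr + e + c) = (1 + 0.15) / (0.147 + 0.117 + 0.15) ≈ 2.77778.
So M = m × MB = 2.77778 × 5.196 ≈ 14.4333 billion.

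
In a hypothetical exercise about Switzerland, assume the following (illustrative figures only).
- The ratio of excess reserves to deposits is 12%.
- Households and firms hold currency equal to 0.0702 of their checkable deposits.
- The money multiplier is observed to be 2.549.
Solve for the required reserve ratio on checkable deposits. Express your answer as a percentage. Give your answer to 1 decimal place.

Using m = 2.549. Since m = (1 + c)/(c + rr + e), the denominator satisfies c + rr + e = (1 + c)/m = (1 + 0.0702) / 2.549 ≈ 0.419851.
With c = 0.0702 and e = 0.12, the required reserve ratio on checkable deposits is 0.419851 − 0.0702 − 0.12 = 0.229651.

23.0%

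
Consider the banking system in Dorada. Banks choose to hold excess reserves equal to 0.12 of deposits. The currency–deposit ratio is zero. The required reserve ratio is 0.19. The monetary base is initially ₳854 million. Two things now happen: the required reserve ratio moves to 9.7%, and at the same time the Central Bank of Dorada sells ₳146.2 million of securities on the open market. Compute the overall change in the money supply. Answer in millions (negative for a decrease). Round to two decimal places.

₳506.91 million

Before: m₁ = 1 / (0.19 + 0.12) ≈ 3.225806, MB₁ = 854, so M₁ = 3.225806 × 854 ≈ 2754.8383 million.
After: m₂ = 1 / (0.097 + 0.12) ≈ 4.608295, MB₂ = 854 − 146.2 = 707.8, so M₂ = 4.608295 × 707.8 ≈ 3261.7512 million.
ΔM = M₂ − M₁ = 3261.7512 − 2754.8383 = 506.9129 million.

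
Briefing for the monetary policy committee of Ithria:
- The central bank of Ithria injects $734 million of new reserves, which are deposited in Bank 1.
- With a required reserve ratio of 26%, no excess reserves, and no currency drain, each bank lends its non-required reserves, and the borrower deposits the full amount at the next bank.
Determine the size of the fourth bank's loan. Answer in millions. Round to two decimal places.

Each bank lends a fraction (1 − rr) = 0.7400 of the deposit it receives, so Bank 4 receives 734·0.7400^3 and lends 734·0.7400^4 ≈ 220.1015 million.

$220.10 million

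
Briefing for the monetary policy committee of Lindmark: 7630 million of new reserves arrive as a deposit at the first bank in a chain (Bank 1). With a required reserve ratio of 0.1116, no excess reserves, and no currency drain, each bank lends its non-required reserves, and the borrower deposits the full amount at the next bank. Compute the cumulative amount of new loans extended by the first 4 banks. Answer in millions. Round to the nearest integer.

Bank i lends (1 − rr)^i of the original deposit: Bank 1 lends 7630·0.8884 = 6778.4920, Bank 2 lends 7630·0.8884² ≈ 6022.0123, and so on.
Summing a geometric series: total = 7630·[0.8884·(1 − 0.8884^4) / (1 − 0.8884)] ≈ 22903.3607 million.

22903 million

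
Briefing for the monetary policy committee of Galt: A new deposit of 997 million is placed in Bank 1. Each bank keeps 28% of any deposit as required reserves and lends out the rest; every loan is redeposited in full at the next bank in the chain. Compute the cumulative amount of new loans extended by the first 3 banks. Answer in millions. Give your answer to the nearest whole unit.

Bank i lends (1 − rr)^i of the original deposit: Bank 1 lends 997·0.7200 = 717.8400, Bank 2 lends 997·0.7200² = 516.8448, and so on.
Summing a geometric series: total = 997·[0.7200·(1 − 0.7200^3) / (1 − 0.7200)] ≈ 1606.8131 million.

1607 million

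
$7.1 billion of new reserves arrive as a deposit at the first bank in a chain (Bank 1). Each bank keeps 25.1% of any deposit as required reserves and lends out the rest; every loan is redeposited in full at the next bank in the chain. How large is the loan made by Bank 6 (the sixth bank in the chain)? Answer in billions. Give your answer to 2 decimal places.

Each bank lends a fraction (1 − rr) = 0.7490 of the deposit it receives, so Bank 6 receives 7.1·0.7490^5 and lends 7.1·0.7490^6 ≈ 1.2536 billion.

$1.25 billion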